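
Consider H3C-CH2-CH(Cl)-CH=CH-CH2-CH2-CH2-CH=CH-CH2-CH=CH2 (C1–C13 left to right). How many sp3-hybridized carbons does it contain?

C1: sp3 ✓
C2: sp3 ✓
C3: sp3 ✓
C4: sp2
C5: sp2
C6: sp3 ✓
C7: sp3 ✓
C8: sp3 ✓
C9: sp2
C10: sp2
C11: sp3 ✓
C12: sp2
C13: sp2
C1, C2, C3, C6, C7, C8, C11 → 7 sp3 carbons.

7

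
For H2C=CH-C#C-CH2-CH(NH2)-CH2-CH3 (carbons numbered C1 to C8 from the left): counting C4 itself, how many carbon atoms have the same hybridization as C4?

2

C4 is sp (two π bonds).
C1: sp2
C2: sp2
C3: sp ✓
C4: sp ✓
C5: sp3
C6: sp3
C7: sp3
C8: sp3
2 carbons are sp.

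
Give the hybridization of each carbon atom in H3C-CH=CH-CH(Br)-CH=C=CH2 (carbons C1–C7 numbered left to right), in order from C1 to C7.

C1 sp3, C2 sp2, C3 sp2, C4 sp3, C5 sp2, C6 sp, C7 sp2

C1: 4 σ bonds; 4 regions of electron density → sp3.
C2 (3 σ bonds, plus one π bond) has steric number 3: sp2.
C3 (3 σ bonds, plus one π bond) has steric number 3: sp2.
C4 (4 σ bonds) has steric number 4: sp3.
C5 (3 σ bonds, plus one π bond) has steric number 3: sp2.
C6 carries 2 σ bonds, plus two π bonds, giving a steric number of 2, so it is sp.
C7 carries 3 σ bonds, plus one π bond, giving a steric number of 3, so it is sp2.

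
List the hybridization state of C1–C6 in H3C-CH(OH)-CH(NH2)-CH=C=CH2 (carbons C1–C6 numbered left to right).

C1 sp3, C2 sp3, C3 sp3, C4 sp2, C5 sp, C6 sp2

C1: 4 σ bonds — 4 electron domains, sp3.
C2: 4 σ bonds — 4 electron domains, sp3.
C3 (4 σ bonds) has steric number 4: sp3.
C4: 3 σ bonds, plus one π bond — 3 electron domains, sp2.
C5 is sp: 2 σ bonds, plus two π bonds, 2 electron-density regions.
C6: 3 σ bonds, plus one π bond — 3 electron domains, sp2.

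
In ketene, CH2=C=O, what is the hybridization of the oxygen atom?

sp²

The oxygen atom is sp2: 1 σ bond and 2 lone pairs, plus one π bond, 3 electron-density regions.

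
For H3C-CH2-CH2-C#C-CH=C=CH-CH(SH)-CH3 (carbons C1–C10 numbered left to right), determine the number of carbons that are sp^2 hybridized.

2

C1: sp3
C2: sp3
C3: sp3
C4: sp
C5: sp
C6: sp2 ✓
C7: sp
C8: sp2 ✓
C9: sp3
C10: sp3
C6, C8 → 2 sp2 carbons.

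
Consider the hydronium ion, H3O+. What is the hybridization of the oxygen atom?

sp3

Three σ bonds + one lone pair = steric number 4 → sp3.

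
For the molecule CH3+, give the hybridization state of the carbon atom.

sp^2

Three σ bonds to H, empty p orbital → sp2, trigonal planar.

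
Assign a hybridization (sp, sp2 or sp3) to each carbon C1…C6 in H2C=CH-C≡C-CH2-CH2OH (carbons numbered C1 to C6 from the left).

C1 sp2, C2 sp2, C3 sp, C4 sp, C5 sp3, C6 sp3

C1 (3 σ bonds, plus one π bond) has steric number 3: sp2.
C2: 3 σ bonds, plus one π bond; 3 regions of electron density → sp2.
C3: 2 σ bonds, plus two π bonds; 2 regions of electron density → sp.
C4: 2 σ bonds, plus two π bonds; 2 regions of electron density → sp.
C5: 4 σ bonds; 4 regions of electron density → sp3.
C6 — 4 σ bonds. Steric number 4, so sp3.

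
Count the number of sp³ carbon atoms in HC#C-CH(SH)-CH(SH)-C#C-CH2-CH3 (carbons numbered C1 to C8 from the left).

C1: sp
C2: sp
C3: sp3 ✓
C4: sp3 ✓
C5: sp
C6: sp
C7: sp3 ✓
C8: sp3 ✓
C3, C4, C7, C8 → 4 sp3 carbons.

4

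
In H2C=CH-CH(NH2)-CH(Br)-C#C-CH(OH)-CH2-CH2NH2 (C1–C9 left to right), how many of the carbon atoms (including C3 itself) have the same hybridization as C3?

5

C3 is sp3 (only σ bonds).
C1: sp2
C2: sp2
C3: sp3 ✓
C4: sp3 ✓
C5: sp
C6: sp
C7: sp3 ✓
C8: sp3 ✓
C9: sp3 ✓
5 carbons are sp3.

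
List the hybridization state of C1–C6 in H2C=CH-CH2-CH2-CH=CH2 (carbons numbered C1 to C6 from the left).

C1 sp2, C2 sp2, C3 sp3, C4 sp3, C5 sp2, C6 sp2

C1: 3 σ bonds, plus one π bond — 3 electron domains, sp2.
C2 — 3 σ bonds, plus one π bond. Steric number 3, so sp2.
C3 (4 σ bonds) has steric number 4: sp3.
C4 (4 σ bonds) has steric number 4: sp3.
C5 carries 3 σ bonds, plus one π bond, giving a steric number of 3, so it is sp2.
C6: 3 σ bonds, plus one π bond; 3 regions of electron density → sp2.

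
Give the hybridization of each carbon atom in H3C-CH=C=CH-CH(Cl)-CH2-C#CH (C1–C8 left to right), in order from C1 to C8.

C1 carries 4 σ bonds, giving a steric number of 4, so it is sp3.
C2 is sp2: 3 σ bonds, plus one π bond, 3 electron-density regions.
C3 has 2 σ bonds, plus two π bonds: steric number 2 → sp.
C4: 3 σ bonds, plus one π bond — 3 electron domains, sp2.
C5 is sp3: 4 σ bonds, 4 electron-density regions.
C6 carries 4 σ bonds, giving a steric number of 4, so it is sp3.
C7: 2 σ bonds, plus two π bonds; 2 regions of electron density → sp.
C8: 2 σ bonds, plus two π bonds — 2 electron domains, sp.

C1 sp3, C2 sp2, C3 sp, C4 sp2, C5 sp3, C6 sp3, C7 sp, C8 sp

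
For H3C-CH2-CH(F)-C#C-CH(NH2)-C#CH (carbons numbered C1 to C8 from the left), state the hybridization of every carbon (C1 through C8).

C1 sp3, C2 sp3, C3 sp3, C4 sp, C5 sp, C6 sp3, C7 sp, C8 sp

C1 carries 4 σ bonds, giving a steric number of 4, so it is sp3.
C2: 4 σ bonds; 4 regions of electron density → sp3.
C3 (4 σ bonds) has steric number 4: sp3.
C4 (2 σ bonds, plus two π bonds) has steric number 2: sp.
C5 (2 σ bonds, plus two π bonds) has steric number 2: sp.
C6: 4 σ bonds; 4 regions of electron density → sp3.
C7 carries 2 σ bonds, plus two π bonds, giving a steric number of 2, so it is sp.
C8 is sp: 2 σ bonds, plus two π bonds, 2 electron-density regions.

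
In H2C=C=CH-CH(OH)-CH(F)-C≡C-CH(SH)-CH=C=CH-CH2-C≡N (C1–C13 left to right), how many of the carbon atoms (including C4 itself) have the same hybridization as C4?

4

C4 is sp3 (only σ bonds).
C1: sp2
C2: sp
C3: sp2
C4: sp3 ✓
C5: sp3 ✓
C6: sp
C7: sp
C8: sp3 ✓
C9: sp2
C10: sp
C11: sp2
C12: sp3 ✓
C13: sp
4 carbons are sp3.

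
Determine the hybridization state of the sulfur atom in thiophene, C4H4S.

sp2

Analogous to furan: one S lone pair in the aromatic π system, S is sp2.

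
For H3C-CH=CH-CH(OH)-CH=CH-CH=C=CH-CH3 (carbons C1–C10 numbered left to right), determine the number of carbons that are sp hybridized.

C1: sp3
C2: sp2
C3: sp2
C4: sp3
C5: sp2
C6: sp2
C7: sp2
C8: sp ✓
C9: sp2
C10: sp3
C8 → 1 sp carbon.

1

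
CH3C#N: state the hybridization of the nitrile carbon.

The nitrile carbon has 2 σ bonds, plus two π bonds: steric number 2 → sp.

sp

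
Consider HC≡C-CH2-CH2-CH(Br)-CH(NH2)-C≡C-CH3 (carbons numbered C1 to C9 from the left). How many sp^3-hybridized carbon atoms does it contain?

5

C1: sp
C2: sp
C3: sp3 ✓
C4: sp3 ✓
C5: sp3 ✓
C6: sp3 ✓
C7: sp
C8: sp
C9: sp3 ✓
C3, C4, C5, C6, C9 → 5 sp3 carbons.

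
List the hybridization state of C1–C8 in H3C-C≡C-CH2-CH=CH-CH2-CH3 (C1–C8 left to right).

C1 sp3, C2 sp, C3 sp, C4 sp3, C5 sp2, C6 sp2, C7 sp3, C8 sp3

C1 carries 4 σ bonds, giving a steric number of 4, so it is sp3.
C2 (2 σ bonds, plus two π bonds) has steric number 2: sp.
C3: 2 σ bonds, plus two π bonds — 2 electron domains, sp.
C4 carries 4 σ bonds, giving a steric number of 4, so it is sp3.
C5 carries 3 σ bonds, plus one π bond, giving a steric number of 3, so it is sp2.
C6 is sp2: 3 σ bonds, plus one π bond, 3 electron-density regions.
C7 has 4 σ bonds: steric number 4 → sp3.
C8 has 4 σ bonds: steric number 4 → sp3.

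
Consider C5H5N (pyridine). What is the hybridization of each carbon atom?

Each carbon atom — 3 σ bonds, plus one π bond. Steric number 3, so sp2.

sp^2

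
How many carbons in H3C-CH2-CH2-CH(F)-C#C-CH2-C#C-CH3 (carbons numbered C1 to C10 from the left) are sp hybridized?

4

C1: sp3
C2: sp3
C3: sp3
C4: sp3
C5: sp ✓
C6: sp ✓
C7: sp3
C8: sp ✓
C9: sp ✓
C10: sp3
C5, C6, C8, C9 → 4 sp carbons.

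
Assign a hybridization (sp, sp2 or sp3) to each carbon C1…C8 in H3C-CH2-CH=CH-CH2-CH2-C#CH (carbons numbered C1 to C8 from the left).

C1 — 4 σ bonds. Steric number 4, so sp3.
C2 is sp3: 4 σ bonds, 4 electron-density regions.
C3 (3 σ bonds, plus one π bond) has steric number 3: sp2.
C4 is sp2: 3 σ bonds, plus one π bond, 3 electron-density regions.
C5 carries 4 σ bonds, giving a steric number of 4, so it is sp3.
C6: 4 σ bonds; 4 regions of electron density → sp3.
C7 — 2 σ bonds, plus two π bonds. Steric number 2, so sp.
C8 carries 2 σ bonds, plus two π bonds, giving a steric number of 2, so it is sp.

C1 sp3, C2 sp3, C3 sp2, C4 sp2, C5 sp3, C6 sp3, C7 sp, C8 sp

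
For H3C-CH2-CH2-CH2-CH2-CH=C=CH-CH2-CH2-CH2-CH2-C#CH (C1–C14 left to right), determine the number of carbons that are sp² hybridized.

C1: sp3
C2: sp3
C3: sp3
C4: sp3
C5: sp3
C6: sp2 ✓
C7: sp
C8: sp2 ✓
C9: sp3
C10: sp3
C11: sp3
C12: sp3
C13: sp
C14: sp
C6, C8 → 2 sp2 carbons.

2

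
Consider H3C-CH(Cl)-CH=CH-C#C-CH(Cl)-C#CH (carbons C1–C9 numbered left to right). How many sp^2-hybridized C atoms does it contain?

C1: sp3
C2: sp3
C3: sp2 ✓
C4: sp2 ✓
C5: sp
C6: sp
C7: sp3
C8: sp
C9: sp
C3, C4 → 2 sp2 carbons.

2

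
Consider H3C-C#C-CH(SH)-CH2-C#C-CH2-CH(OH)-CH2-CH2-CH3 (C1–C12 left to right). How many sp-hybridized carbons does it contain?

4

C1: sp3
C2: sp ✓
C3: sp ✓
C4: sp3
C5: sp3
C6: sp ✓
C7: sp ✓
C8: sp3
C9: sp3
C10: sp3
C11: sp3
C12: sp3
C2, C3, C6, C7 → 4 sp carbons.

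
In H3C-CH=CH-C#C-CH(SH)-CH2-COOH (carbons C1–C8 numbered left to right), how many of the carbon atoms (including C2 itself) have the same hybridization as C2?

C2 is sp2 (one π bond).
C1: sp3
C2: sp2 ✓
C3: sp2 ✓
C4: sp
C5: sp
C6: sp3
C7: sp3
C8: sp2 ✓
3 carbons are sp2.

3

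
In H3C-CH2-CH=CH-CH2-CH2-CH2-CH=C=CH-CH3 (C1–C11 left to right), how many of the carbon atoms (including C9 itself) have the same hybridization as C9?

C9 is sp (two π bonds).
C1: sp3
C2: sp3
C3: sp2
C4: sp2
C5: sp3
C6: sp3
C7: sp3
C8: sp2
C9: sp ✓
C10: sp2
C11: sp3
1 carbon is sp.

1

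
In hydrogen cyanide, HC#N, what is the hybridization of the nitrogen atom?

sp

The nitrogen atom has 1 σ bond and 1 lone pair, plus two π bonds: steric number 2 → sp.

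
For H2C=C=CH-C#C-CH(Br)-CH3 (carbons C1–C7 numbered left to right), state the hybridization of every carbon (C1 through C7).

C1 — 3 σ bonds, plus one π bond. Steric number 3, so sp2.
C2 (2 σ bonds, plus two π bonds) has steric number 2: sp.
C3: 3 σ bonds, plus one π bond — 3 electron domains, sp2.
C4: 2 σ bonds, plus two π bonds; 2 regions of electron density → sp.
C5 is sp: 2 σ bonds, plus two π bonds, 2 electron-density regions.
C6 (4 σ bonds) has steric number 4: sp3.
C7 is sp3: 4 σ bonds, 4 electron-density regions.

C1 sp2, C2 sp, C3 sp2, C4 sp, C5 sp, C6 sp3, C7 sp3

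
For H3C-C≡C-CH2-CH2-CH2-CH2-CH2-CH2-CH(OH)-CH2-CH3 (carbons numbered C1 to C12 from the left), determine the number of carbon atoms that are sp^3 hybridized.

10

C1: sp3 ✓
C2: sp
C3: sp
C4: sp3 ✓
C5: sp3 ✓
C6: sp3 ✓
C7: sp3 ✓
C8: sp3 ✓
C9: sp3 ✓
C10: sp3 ✓
C11: sp3 ✓
C12: sp3 ✓
C1, C4, C5, C6, C7, C8, C9, C10, C11, C12 → 10 sp3 carbons.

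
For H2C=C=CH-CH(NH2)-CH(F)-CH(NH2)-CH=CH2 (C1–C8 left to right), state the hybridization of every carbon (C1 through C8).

C1 sp2, C2 sp, C3 sp2, C4 sp3, C5 sp3, C6 sp3, C7 sp2, C8 sp2

C1: 3 σ bonds, plus one π bond; 3 regions of electron density → sp2.
C2 is sp: 2 σ bonds, plus two π bonds, 2 electron-density regions.
C3 has 3 σ bonds, plus one π bond: steric number 3 → sp2.
C4: 4 σ bonds; 4 regions of electron density → sp3.
C5 carries 4 σ bonds, giving a steric number of 4, so it is sp3.
C6 carries 4 σ bonds, giving a steric number of 4, so it is sp3.
C7 is sp2: 3 σ bonds, plus one π bond, 3 electron-density regions.
C8 is sp2: 3 σ bonds, plus one π bond, 3 electron-density regions.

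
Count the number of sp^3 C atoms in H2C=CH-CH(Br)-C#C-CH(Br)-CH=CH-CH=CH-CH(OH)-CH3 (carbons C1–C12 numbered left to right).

C1: sp2
C2: sp2
C3: sp3 ✓
C4: sp
C5: sp
C6: sp3 ✓
C7: sp2
C8: sp2
C9: sp2
C10: sp2
C11: sp3 ✓
C12: sp3 ✓
C3, C6, C11, C12 → 4 sp3 carbons.

4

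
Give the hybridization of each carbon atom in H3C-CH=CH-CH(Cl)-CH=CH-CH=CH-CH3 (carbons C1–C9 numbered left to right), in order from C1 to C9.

C1 sp3, C2 sp2, C3 sp2, C4 sp3, C5 sp2, C6 sp2, C7 sp2, C8 sp2, C9 sp3

C1 carries 4 σ bonds, giving a steric number of 4, so it is sp3.
C2 carries 3 σ bonds, plus one π bond, giving a steric number of 3, so it is sp2.
C3: 3 σ bonds, plus one π bond — 3 electron domains, sp2.
C4 is sp3: 4 σ bonds, 4 electron-density regions.
C5 (3 σ bonds, plus one π bond) has steric number 3: sp2.
C6 is sp2: 3 σ bonds, plus one π bond, 3 electron-density regions.
C7 — 3 σ bonds, plus one π bond. Steric number 3, so sp2.
C8 has 3 σ bonds, plus one π bond: steric number 3 → sp2.
C9 is sp3: 4 σ bonds, 4 electron-density regions.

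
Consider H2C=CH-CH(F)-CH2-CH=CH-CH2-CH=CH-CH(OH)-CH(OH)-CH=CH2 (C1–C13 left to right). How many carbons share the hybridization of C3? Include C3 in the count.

C3 is sp3 (only σ bonds).
C1: sp2
C2: sp2
C3: sp3 ✓
C4: sp3 ✓
C5: sp2
C6: sp2
C7: sp3 ✓
C8: sp2
C9: sp2
C10: sp3 ✓
C11: sp3 ✓
C12: sp2
C13: sp2
5 carbons are sp3.

5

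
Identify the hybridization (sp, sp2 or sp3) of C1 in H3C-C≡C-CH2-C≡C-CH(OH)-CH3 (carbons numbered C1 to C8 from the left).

C1 is sp3: 4 σ bonds, 4 electron-density regions.

sp³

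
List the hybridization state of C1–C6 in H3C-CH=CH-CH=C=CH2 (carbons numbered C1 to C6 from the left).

C1 (4 σ bonds) has steric number 4: sp3.
C2 has 3 σ bonds, plus one π bond: steric number 3 → sp2.
C3 (3 σ bonds, plus one π bond) has steric number 3: sp2.
C4: 3 σ bonds, plus one π bond; 3 regions of electron density → sp2.
C5 carries 2 σ bonds, plus two π bonds, giving a steric number of 2, so it is sp.
C6 carries 3 σ bonds, plus one π bond, giving a steric number of 3, so it is sp2.

C1 sp3, C2 sp2, C3 sp2, C4 sp2, C5 sp, C6 sp2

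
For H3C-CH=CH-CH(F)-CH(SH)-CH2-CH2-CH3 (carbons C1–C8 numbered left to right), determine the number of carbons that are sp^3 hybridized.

6

C1: sp3 ✓
C2: sp2
C3: sp2
C4: sp3 ✓
C5: sp3 ✓
C6: sp3 ✓
C7: sp3 ✓
C8: sp3 ✓
C1, C4, C5, C6, C7, C8 → 6 sp3 carbons.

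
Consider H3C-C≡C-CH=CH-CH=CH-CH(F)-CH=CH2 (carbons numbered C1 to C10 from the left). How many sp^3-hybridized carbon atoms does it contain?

2

C1: sp3 ✓
C2: sp
C3: sp
C4: sp2
C5: sp2
C6: sp2
C7: sp2
C8: sp3 ✓
C9: sp2
C10: sp2
C1, C8 → 2 sp3 carbons.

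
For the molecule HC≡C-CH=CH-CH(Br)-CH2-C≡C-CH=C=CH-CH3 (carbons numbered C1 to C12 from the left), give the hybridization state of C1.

C1 — 2 σ bonds, plus two π bonds. Steric number 2, so sp.

sp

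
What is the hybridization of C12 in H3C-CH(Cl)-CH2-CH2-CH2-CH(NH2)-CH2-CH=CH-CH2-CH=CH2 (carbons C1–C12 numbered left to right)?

sp²

C12 — 3 σ bonds, plus one π bond. Steric number 3, so sp2.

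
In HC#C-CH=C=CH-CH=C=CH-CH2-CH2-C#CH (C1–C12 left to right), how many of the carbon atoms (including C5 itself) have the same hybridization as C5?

4

C5 is sp2 (one π bond).
C1: sp
C2: sp
C3: sp2 ✓
C4: sp
C5: sp2 ✓
C6: sp2 ✓
C7: sp
C8: sp2 ✓
C9: sp3
C10: sp3
C11: sp
C12: sp
4 carbons are sp2.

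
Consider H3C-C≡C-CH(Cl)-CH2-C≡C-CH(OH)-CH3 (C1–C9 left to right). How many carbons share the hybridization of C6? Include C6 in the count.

C6 is sp (two π bonds).
C1: sp3
C2: sp ✓
C3: sp ✓
C4: sp3
C5: sp3
C6: sp ✓
C7: sp ✓
C8: sp3
C9: sp3
4 carbons are sp.

4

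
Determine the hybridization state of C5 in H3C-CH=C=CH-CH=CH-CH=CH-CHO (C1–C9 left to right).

sp^2

C5 has 3 σ bonds, plus one π bond: steric number 3 → sp2.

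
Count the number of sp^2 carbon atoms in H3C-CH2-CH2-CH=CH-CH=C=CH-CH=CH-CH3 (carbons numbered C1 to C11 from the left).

C1: sp3
C2: sp3
C3: sp3
C4: sp2 ✓
C5: sp2 ✓
C6: sp2 ✓
C7: sp
C8: sp2 ✓
C9: sp2 ✓
C10: sp2 ✓
C11: sp3
C4, C5, C6, C8, C9, C10 → 6 sp2 carbons.

6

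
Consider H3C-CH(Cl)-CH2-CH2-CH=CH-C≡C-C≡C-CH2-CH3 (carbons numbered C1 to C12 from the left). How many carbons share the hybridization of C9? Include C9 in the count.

4

C9 is sp (two π bonds).
C1: sp3
C2: sp3
C3: sp3
C4: sp3
C5: sp2
C6: sp2
C7: sp ✓
C8: sp ✓
C9: sp ✓
C10: sp ✓
C11: sp3
C12: sp3
4 carbons are sp.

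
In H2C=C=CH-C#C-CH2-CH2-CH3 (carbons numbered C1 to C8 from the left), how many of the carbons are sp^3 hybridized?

3

C1: sp2
C2: sp
C3: sp2
C4: sp
C5: sp
C6: sp3 ✓
C7: sp3 ✓
C8: sp3 ✓
C6, C7, C8 → 3 sp3 carbons.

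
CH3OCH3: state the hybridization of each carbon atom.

sp3

Each carbon atom is sp3: 4 σ bonds, 4 electron-density regions.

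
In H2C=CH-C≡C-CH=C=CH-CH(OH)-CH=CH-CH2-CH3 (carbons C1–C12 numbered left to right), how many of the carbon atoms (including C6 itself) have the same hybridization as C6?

3

C6 is sp (two π bonds).
C1: sp2
C2: sp2
C3: sp ✓
C4: sp ✓
C5: sp2
C6: sp ✓
C7: sp2
C8: sp3
C9: sp2
C10: sp2
C11: sp3
C12: sp3
3 carbons are sp.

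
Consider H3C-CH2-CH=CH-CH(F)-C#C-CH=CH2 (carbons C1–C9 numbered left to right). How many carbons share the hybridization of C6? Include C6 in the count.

2

C6 is sp (two π bonds).
C1: sp3
C2: sp3
C3: sp2
C4: sp2
C5: sp3
C6: sp ✓
C7: sp ✓
C8: sp2
C9: sp2
2 carbons are sp.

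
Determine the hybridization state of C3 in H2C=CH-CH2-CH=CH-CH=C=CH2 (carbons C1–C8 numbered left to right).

C3 (4 σ bonds) has steric number 4: sp3.

sp^3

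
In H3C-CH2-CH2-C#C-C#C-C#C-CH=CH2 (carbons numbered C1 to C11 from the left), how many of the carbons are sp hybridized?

6

C1: sp3
C2: sp3
C3: sp3
C4: sp ✓
C5: sp ✓
C6: sp ✓
C7: sp ✓
C8: sp ✓
C9: sp ✓
C10: sp2
C11: sp2
C4, C5, C6, C7, C8, C9 → 6 sp carbons.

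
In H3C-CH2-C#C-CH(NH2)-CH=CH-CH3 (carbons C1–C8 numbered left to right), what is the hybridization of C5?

C5 has 4 σ bonds: steric number 4 → sp3.

sp³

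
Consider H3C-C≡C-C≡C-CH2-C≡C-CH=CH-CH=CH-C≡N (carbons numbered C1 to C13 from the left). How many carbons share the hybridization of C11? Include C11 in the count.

C11 is sp2 (one π bond).
C1: sp3
C2: sp
C3: sp
C4: sp
C5: sp
C6: sp3
C7: sp
C8: sp
C9: sp2 ✓
C10: sp2 ✓
C11: sp2 ✓
C12: sp2 ✓
C13: sp
4 carbons are sp2.

4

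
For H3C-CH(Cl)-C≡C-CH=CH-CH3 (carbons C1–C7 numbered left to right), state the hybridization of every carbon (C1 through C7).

C1 sp3, C2 sp3, C3 sp, C4 sp, C5 sp2, C6 sp2, C7 sp3

C1: 4 σ bonds; 4 regions of electron density → sp3.
C2 has 4 σ bonds: steric number 4 → sp3.
C3: 2 σ bonds, plus two π bonds; 2 regions of electron density → sp.
C4 (2 σ bonds, plus two π bonds) has steric number 2: sp.
C5 carries 3 σ bonds, plus one π bond, giving a steric number of 3, so it is sp2.
C6 has 3 σ bonds, plus one π bond: steric number 3 → sp2.
C7 has 4 σ bonds: steric number 4 → sp3.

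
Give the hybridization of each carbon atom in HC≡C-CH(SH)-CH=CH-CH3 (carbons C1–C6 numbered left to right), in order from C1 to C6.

C1: 2 σ bonds, plus two π bonds; 2 regions of electron density → sp.
C2: 2 σ bonds, plus two π bonds — 2 electron domains, sp.
C3 (4 σ bonds) has steric number 4: sp3.
C4 (3 σ bonds, plus one π bond) has steric number 3: sp2.
C5: 3 σ bonds, plus one π bond; 3 regions of electron density → sp2.
C6: 4 σ bonds; 4 regions of electron density → sp3.

C1 sp, C2 sp, C3 sp3, C4 sp2, C5 sp2, C6 sp3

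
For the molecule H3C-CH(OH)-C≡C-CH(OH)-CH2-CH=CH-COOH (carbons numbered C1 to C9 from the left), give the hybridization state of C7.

C7: 3 σ bonds, plus one π bond; 3 regions of electron density → sp2.

sp^2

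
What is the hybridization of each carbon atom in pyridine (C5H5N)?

Each carbon atom: 3 σ bonds, plus one π bond — 3 electron domains, sp2.

sp²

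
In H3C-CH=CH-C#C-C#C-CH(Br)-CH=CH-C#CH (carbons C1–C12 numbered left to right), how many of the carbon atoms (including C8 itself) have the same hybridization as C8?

2

C8 is sp3 (only σ bonds).
C1: sp3 ✓
C2: sp2
C3: sp2
C4: sp
C5: sp
C6: sp
C7: sp
C8: sp3 ✓
C9: sp2
C10: sp2
C11: sp
C12: sp
2 carbons are sp3.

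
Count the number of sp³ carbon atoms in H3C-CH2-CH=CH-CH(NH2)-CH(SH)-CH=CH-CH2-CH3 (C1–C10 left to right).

C1: sp3 ✓
C2: sp3 ✓
C3: sp2
C4: sp2
C5: sp3 ✓
C6: sp3 ✓
C7: sp2
C8: sp2
C9: sp3 ✓
C10: sp3 ✓
C1, C2, C5, C6, C9, C10 → 6 sp3 carbons.

6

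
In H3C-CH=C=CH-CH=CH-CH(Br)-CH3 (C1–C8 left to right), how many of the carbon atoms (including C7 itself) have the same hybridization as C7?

3

C7 is sp3 (only σ bonds).
C1: sp3 ✓
C2: sp2
C3: sp
C4: sp2
C5: sp2
C6: sp2
C7: sp3 ✓
C8: sp3 ✓
3 carbons are sp3.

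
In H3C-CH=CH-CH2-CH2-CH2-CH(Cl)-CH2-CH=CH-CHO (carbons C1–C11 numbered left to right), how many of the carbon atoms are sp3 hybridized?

C1: sp3 ✓
C2: sp2
C3: sp2
C4: sp3 ✓
C5: sp3 ✓
C6: sp3 ✓
C7: sp3 ✓
C8: sp3 ✓
C9: sp2
C10: sp2
C11: sp2
C1, C4, C5, C6, C7, C8 → 6 sp3 carbons.

6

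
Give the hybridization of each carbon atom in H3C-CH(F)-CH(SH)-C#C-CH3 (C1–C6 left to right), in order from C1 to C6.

C1 — 4 σ bonds. Steric number 4, so sp3.
C2 has 4 σ bonds: steric number 4 → sp3.
C3 carries 4 σ bonds, giving a steric number of 4, so it is sp3.
C4 has 2 σ bonds, plus two π bonds: steric number 2 → sp.
C5: 2 σ bonds, plus two π bonds — 2 electron domains, sp.
C6 (4 σ bonds) has steric number 4: sp3.

C1 sp3, C2 sp3, C3 sp3, C4 sp, C5 sp, C6 sp3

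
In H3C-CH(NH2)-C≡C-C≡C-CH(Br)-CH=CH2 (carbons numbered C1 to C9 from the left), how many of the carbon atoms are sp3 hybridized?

C1: sp3 ✓
C2: sp3 ✓
C3: sp
C4: sp
C5: sp
C6: sp
C7: sp3 ✓
C8: sp2
C9: sp2
C1, C2, C7 → 3 sp3 carbons.

3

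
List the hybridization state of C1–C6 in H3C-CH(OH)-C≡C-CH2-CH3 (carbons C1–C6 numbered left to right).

C1 sp3, C2 sp3, C3 sp, C4 sp, C5 sp3, C6 sp3

C1 is sp3: 4 σ bonds, 4 electron-density regions.
C2 carries 4 σ bonds, giving a steric number of 4, so it is sp3.
C3: 2 σ bonds, plus two π bonds; 2 regions of electron density → sp.
C4 has 2 σ bonds, plus two π bonds: steric number 2 → sp.
C5 is sp3: 4 σ bonds, 4 electron-density regions.
C6 — 4 σ bonds. Steric number 4, so sp3.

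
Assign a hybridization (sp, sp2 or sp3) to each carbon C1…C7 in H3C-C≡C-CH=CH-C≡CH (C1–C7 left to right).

C1 carries 4 σ bonds, giving a steric number of 4, so it is sp3.
C2: 2 σ bonds, plus two π bonds; 2 regions of electron density → sp.
C3 carries 2 σ bonds, plus two π bonds, giving a steric number of 2, so it is sp.
C4: 3 σ bonds, plus one π bond; 3 regions of electron density → sp2.
C5 is sp2: 3 σ bonds, plus one π bond, 3 electron-density regions.
C6 has 2 σ bonds, plus two π bonds: steric number 2 → sp.
C7: 2 σ bonds, plus two π bonds — 2 electron domains, sp.

C1 sp3, C2 sp, C3 sp, C4 sp2, C5 sp2, C6 sp, C7 sp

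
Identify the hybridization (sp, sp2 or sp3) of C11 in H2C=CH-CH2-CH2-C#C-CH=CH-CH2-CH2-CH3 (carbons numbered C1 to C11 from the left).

sp^3

C11 carries 4 σ bonds, giving a steric number of 4, so it is sp3.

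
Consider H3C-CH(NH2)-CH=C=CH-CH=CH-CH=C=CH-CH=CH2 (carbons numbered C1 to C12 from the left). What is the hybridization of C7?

C7: 3 σ bonds, plus one π bond — 3 electron domains, sp2.

sp2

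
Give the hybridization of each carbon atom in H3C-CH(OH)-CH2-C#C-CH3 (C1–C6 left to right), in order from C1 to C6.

C1 sp3, C2 sp3, C3 sp3, C4 sp, C5 sp, C6 sp3

C1 — 4 σ bonds. Steric number 4, so sp3.
C2 — 4 σ bonds. Steric number 4, so sp3.
C3: 4 σ bonds; 4 regions of electron density → sp3.
C4 is sp: 2 σ bonds, plus two π bonds, 2 electron-density regions.
C5: 2 σ bonds, plus two π bonds; 2 regions of electron density → sp.
C6 is sp3: 4 σ bonds, 4 electron-density regions.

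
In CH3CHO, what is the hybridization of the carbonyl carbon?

sp²

The carbonyl carbon: 3 σ bonds, plus one π bond — 3 electron domains, sp2.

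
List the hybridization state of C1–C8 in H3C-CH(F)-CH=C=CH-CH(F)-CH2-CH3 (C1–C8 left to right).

C1 is sp3: 4 σ bonds, 4 electron-density regions.
C2 carries 4 σ bonds, giving a steric number of 4, so it is sp3.
C3 is sp2: 3 σ bonds, plus one π bond, 3 electron-density regions.
C4: 2 σ bonds, plus two π bonds; 2 regions of electron density → sp.
C5 — 3 σ bonds, plus one π bond. Steric number 3, so sp2.
C6 — 4 σ bonds. Steric number 4, so sp3.
C7 carries 4 σ bonds, giving a steric number of 4, so it is sp3.
C8 has 4 σ bonds: steric number 4 → sp3.

C1 sp3, C2 sp3, C3 sp2, C4 sp, C5 sp2, C6 sp3, C7 sp3, C8 sp3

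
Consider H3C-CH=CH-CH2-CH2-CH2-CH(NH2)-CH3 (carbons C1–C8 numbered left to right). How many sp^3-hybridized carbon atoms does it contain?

C1: sp3 ✓
C2: sp2
C3: sp2
C4: sp3 ✓
C5: sp3 ✓
C6: sp3 ✓
C7: sp3 ✓
C8: sp3 ✓
C1, C4, C5, C6, C7, C8 → 6 sp3 carbons.

6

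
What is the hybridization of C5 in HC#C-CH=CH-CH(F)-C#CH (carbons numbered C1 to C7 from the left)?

sp3

C5: 4 σ bonds; 4 regions of electron density → sp3.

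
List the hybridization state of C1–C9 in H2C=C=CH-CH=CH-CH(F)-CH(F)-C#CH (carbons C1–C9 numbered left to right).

C1: 3 σ bonds, plus one π bond; 3 regions of electron density → sp2.
C2: 2 σ bonds, plus two π bonds — 2 electron domains, sp.
C3: 3 σ bonds, plus one π bond — 3 electron domains, sp2.
C4 — 3 σ bonds, plus one π bond. Steric number 3, so sp2.
C5: 3 σ bonds, plus one π bond; 3 regions of electron density → sp2.
C6 (4 σ bonds) has steric number 4: sp3.
C7: 4 σ bonds — 4 electron domains, sp3.
C8 — 2 σ bonds, plus two π bonds. Steric number 2, so sp.
C9: 2 σ bonds, plus two π bonds — 2 electron domains, sp.

C1 sp2, C2 sp, C3 sp2, C4 sp2, C5 sp2, C6 sp3, C7 sp3, C8 sp, C9 sp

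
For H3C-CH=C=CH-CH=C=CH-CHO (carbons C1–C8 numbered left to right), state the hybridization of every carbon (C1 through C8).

C1 sp3, C2 sp2, C3 sp, C4 sp2, C5 sp2, C6 sp, C7 sp2, C8 sp2

C1 (4 σ bonds) has steric number 4: sp3.
C2 — 3 σ bonds, plus one π bond. Steric number 3, so sp2.
C3 is sp: 2 σ bonds, plus two π bonds, 2 electron-density regions.
C4 has 3 σ bonds, plus one π bond: steric number 3 → sp2.
C5: 3 σ bonds, plus one π bond — 3 electron domains, sp2.
C6: 2 σ bonds, plus two π bonds; 2 regions of electron density → sp.
C7: 3 σ bonds, plus one π bond; 3 regions of electron density → sp2.
C8 has 3 σ bonds, plus one π bond: steric number 3 → sp2.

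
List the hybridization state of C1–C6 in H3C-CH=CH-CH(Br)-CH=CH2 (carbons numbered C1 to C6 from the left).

C1 (4 σ bonds) has steric number 4: sp3.
C2 — 3 σ bonds, plus one π bond. Steric number 3, so sp2.
C3 carries 3 σ bonds, plus one π bond, giving a steric number of 3, so it is sp2.
C4 has 4 σ bonds: steric number 4 → sp3.
C5 has 3 σ bonds, plus one π bond: steric number 3 → sp2.
C6 is sp2: 3 σ bonds, plus one π bond, 3 electron-density regions.

C1 sp3, C2 sp2, C3 sp2, C4 sp3, C5 sp2, C6 sp2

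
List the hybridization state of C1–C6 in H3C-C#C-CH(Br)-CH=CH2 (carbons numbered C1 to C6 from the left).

C1: 4 σ bonds — 4 electron domains, sp3.
C2 has 2 σ bonds, plus two π bonds: steric number 2 → sp.
C3 is sp: 2 σ bonds, plus two π bonds, 2 electron-density regions.
C4: 4 σ bonds — 4 electron domains, sp3.
C5 has 3 σ bonds, plus one π bond: steric number 3 → sp2.
C6: 3 σ bonds, plus one π bond — 3 electron domains, sp2.

C1 sp3, C2 sp, C3 sp, C4 sp3, C5 sp2, C6 sp2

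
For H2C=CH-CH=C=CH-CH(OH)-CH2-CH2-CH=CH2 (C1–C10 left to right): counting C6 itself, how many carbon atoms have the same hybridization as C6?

C6 is sp3 (only σ bonds).
C1: sp2
C2: sp2
C3: sp2
C4: sp
C5: sp2
C6: sp3 ✓
C7: sp3 ✓
C8: sp3 ✓
C9: sp2
C10: sp2
3 carbons are sp3.

3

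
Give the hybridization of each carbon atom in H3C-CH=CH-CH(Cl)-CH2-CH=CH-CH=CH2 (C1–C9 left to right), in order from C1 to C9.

C1 has 4 σ bonds: steric number 4 → sp3.
C2: 3 σ bonds, plus one π bond — 3 electron domains, sp2.
C3 carries 3 σ bonds, plus one π bond, giving a steric number of 3, so it is sp2.
C4 is sp3: 4 σ bonds, 4 electron-density regions.
C5 (4 σ bonds) has steric number 4: sp3.
C6: 3 σ bonds, plus one π bond — 3 electron domains, sp2.
C7 is sp2: 3 σ bonds, plus one π bond, 3 electron-density regions.
C8: 3 σ bonds, plus one π bond; 3 regions of electron density → sp2.
C9 is sp2: 3 σ bonds, plus one π bond, 3 electron-density regions.

C1 sp3, C2 sp2, C3 sp2, C4 sp3, C5 sp3, C6 sp2, C7 sp2, C8 sp2, C9 sp2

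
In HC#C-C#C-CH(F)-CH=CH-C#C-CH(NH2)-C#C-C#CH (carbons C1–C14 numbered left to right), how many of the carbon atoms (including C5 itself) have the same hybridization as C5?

2

C5 is sp3 (only σ bonds).
C1: sp
C2: sp
C3: sp
C4: sp
C5: sp3 ✓
C6: sp2
C7: sp2
C8: sp
C9: sp
C10: sp3 ✓
C11: sp
C12: sp
C13: sp
C14: sp
2 carbons are sp3.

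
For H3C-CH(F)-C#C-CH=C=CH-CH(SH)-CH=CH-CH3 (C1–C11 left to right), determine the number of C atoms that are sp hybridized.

3

C1: sp3
C2: sp3
C3: sp ✓
C4: sp ✓
C5: sp2
C6: sp ✓
C7: sp2
C8: sp3
C9: sp2
C10: sp2
C11: sp3
C3, C4, C6 → 3 sp carbons.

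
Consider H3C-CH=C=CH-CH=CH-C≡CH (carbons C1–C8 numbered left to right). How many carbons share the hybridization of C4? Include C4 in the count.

4

C4 is sp2 (one π bond).
C1: sp3
C2: sp2 ✓
C3: sp
C4: sp2 ✓
C5: sp2 ✓
C6: sp2 ✓
C7: sp
C8: sp
4 carbons are sp2.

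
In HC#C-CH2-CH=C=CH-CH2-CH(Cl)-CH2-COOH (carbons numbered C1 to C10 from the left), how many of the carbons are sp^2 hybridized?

C1: sp
C2: sp
C3: sp3
C4: sp2 ✓
C5: sp
C6: sp2 ✓
C7: sp3
C8: sp3
C9: sp3
C10: sp2 ✓
C4, C6, C10 → 3 sp2 carbons.

3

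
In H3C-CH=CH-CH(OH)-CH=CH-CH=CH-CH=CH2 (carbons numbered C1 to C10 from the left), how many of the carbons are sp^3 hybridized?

C1: sp3 ✓
C2: sp2
C3: sp2
C4: sp3 ✓
C5: sp2
C6: sp2
C7: sp2
C8: sp2
C9: sp2
C10: sp2
C1, C4 → 2 sp3 carbons.

2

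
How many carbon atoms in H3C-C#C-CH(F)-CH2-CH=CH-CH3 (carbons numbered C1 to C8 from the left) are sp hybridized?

C1: sp3
C2: sp ✓
C3: sp ✓
C4: sp3
C5: sp3
C6: sp2
C7: sp2
C8: sp3
C2, C3 → 2 sp carbons.

2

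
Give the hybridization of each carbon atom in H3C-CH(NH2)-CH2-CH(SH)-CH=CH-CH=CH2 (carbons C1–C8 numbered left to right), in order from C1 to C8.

C1 sp3, C2 sp3, C3 sp3, C4 sp3, C5 sp2, C6 sp2, C7 sp2, C8 sp2

C1 — 4 σ bonds. Steric number 4, so sp3.
C2 has 4 σ bonds: steric number 4 → sp3.
C3 carries 4 σ bonds, giving a steric number of 4, so it is sp3.
C4 is sp3: 4 σ bonds, 4 electron-density regions.
C5 is sp2: 3 σ bonds, plus one π bond, 3 electron-density regions.
C6: 3 σ bonds, plus one π bond — 3 electron domains, sp2.
C7: 3 σ bonds, plus one π bond; 3 regions of electron density → sp2.
C8 — 3 σ bonds, plus one π bond. Steric number 3, so sp2.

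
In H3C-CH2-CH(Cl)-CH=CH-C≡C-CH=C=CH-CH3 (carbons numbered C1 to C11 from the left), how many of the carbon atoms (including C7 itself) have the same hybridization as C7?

3

C7 is sp (two π bonds).
C1: sp3
C2: sp3
C3: sp3
C4: sp2
C5: sp2
C6: sp ✓
C7: sp ✓
C8: sp2
C9: sp ✓
C10: sp2
C11: sp3
3 carbons are sp.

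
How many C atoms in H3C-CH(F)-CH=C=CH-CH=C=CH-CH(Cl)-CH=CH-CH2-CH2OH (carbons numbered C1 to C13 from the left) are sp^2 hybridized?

C1: sp3
C2: sp3
C3: sp2 ✓
C4: sp
C5: sp2 ✓
C6: sp2 ✓
C7: sp
C8: sp2 ✓
C9: sp3
C10: sp2 ✓
C11: sp2 ✓
C12: sp3
C13: sp3
C3, C5, C6, C8, C10, C11 → 6 sp2 carbons.

6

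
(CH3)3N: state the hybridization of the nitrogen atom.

sp3

The nitrogen atom has 3 σ bonds and 1 lone pair: steric number 4 → sp3.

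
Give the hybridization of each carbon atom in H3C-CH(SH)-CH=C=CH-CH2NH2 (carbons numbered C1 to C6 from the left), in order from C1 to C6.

C1 sp3, C2 sp3, C3 sp2, C4 sp, C5 sp2, C6 sp3

C1: 4 σ bonds; 4 regions of electron density → sp3.
C2 is sp3: 4 σ bonds, 4 electron-density regions.
C3 is sp2: 3 σ bonds, plus one π bond, 3 electron-density regions.
C4: 2 σ bonds, plus two π bonds — 2 electron domains, sp.
C5 — 3 σ bonds, plus one π bond. Steric number 3, so sp2.
C6: 4 σ bonds; 4 regions of electron density → sp3.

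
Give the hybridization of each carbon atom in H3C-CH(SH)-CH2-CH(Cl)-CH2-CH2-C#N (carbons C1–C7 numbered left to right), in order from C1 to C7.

C1 sp3, C2 sp3, C3 sp3, C4 sp3, C5 sp3, C6 sp3, C7 sp

C1 is sp3: 4 σ bonds, 4 electron-density regions.
C2 carries 4 σ bonds, giving a steric number of 4, so it is sp3.
C3: 4 σ bonds; 4 regions of electron density → sp3.
C4: 4 σ bonds; 4 regions of electron density → sp3.
C5 is sp3: 4 σ bonds, 4 electron-density regions.
C6: 4 σ bonds — 4 electron domains, sp3.
C7 (2 σ bonds, plus two π bonds) has steric number 2: sp.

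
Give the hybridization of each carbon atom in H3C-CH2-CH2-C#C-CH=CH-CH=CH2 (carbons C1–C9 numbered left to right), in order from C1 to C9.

C1 sp3, C2 sp3, C3 sp3, C4 sp, C5 sp, C6 sp2, C7 sp2, C8 sp2, C9 sp2

C1: 4 σ bonds; 4 regions of electron density → sp3.
C2: 4 σ bonds; 4 regions of electron density → sp3.
C3: 4 σ bonds — 4 electron domains, sp3.
C4: 2 σ bonds, plus two π bonds; 2 regions of electron density → sp.
C5: 2 σ bonds, plus two π bonds; 2 regions of electron density → sp.
C6 has 3 σ bonds, plus one π bond: steric number 3 → sp2.
C7: 3 σ bonds, plus one π bond — 3 electron domains, sp2.
C8: 3 σ bonds, plus one π bond — 3 electron domains, sp2.
C9: 3 σ bonds, plus one π bond — 3 electron domains, sp2.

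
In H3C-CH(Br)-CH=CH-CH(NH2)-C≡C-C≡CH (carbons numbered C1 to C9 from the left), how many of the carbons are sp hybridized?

4

C1: sp3
C2: sp3
C3: sp2
C4: sp2
C5: sp3
C6: sp ✓
C7: sp ✓
C8: sp ✓
C9: sp ✓
C6, C7, C8, C9 → 4 sp carbons.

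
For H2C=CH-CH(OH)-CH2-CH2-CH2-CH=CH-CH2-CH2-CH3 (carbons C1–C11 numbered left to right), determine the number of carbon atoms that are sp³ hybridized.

C1: sp2
C2: sp2
C3: sp3 ✓
C4: sp3 ✓
C5: sp3 ✓
C6: sp3 ✓
C7: sp2
C8: sp2
C9: sp3 ✓
C10: sp3 ✓
C11: sp3 ✓
C3, C4, C5, C6, C9, C10, C11 → 7 sp3 carbons.

7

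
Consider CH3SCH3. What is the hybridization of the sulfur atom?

sp3

The sulfur atom: 2 σ bonds and 2 lone pairs — 4 electron domains, sp3.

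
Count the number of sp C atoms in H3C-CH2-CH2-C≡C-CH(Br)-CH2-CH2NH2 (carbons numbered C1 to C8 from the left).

C1: sp3
C2: sp3
C3: sp3
C4: sp ✓
C5: sp ✓
C6: sp3
C7: sp3
C8: sp3
C4, C5 → 2 sp carbons.

2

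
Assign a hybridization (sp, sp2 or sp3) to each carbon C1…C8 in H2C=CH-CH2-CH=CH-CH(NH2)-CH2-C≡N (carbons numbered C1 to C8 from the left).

C1 has 3 σ bonds, plus one π bond: steric number 3 → sp2.
C2 has 3 σ bonds, plus one π bond: steric number 3 → sp2.
C3: 4 σ bonds; 4 regions of electron density → sp3.
C4: 3 σ bonds, plus one π bond; 3 regions of electron density → sp2.
C5: 3 σ bonds, plus one π bond; 3 regions of electron density → sp2.
C6 carries 4 σ bonds, giving a steric number of 4, so it is sp3.
C7 — 4 σ bonds. Steric number 4, so sp3.
C8 carries 2 σ bonds, plus two π bonds, giving a steric number of 2, so it is sp.

C1 sp2, C2 sp2, C3 sp3, C4 sp2, C5 sp2, C6 sp3, C7 sp3, C8 sp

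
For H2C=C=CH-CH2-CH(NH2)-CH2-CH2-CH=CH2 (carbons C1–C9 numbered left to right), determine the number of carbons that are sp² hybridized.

C1: sp2 ✓
C2: sp
C3: sp2 ✓
C4: sp3
C5: sp3
C6: sp3
C7: sp3
C8: sp2 ✓
C9: sp2 ✓
C1, C3, C8, C9 → 4 sp2 carbons.

4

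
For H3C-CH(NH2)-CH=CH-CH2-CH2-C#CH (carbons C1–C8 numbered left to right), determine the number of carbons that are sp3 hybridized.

C1: sp3 ✓
C2: sp3 ✓
C3: sp2
C4: sp2
C5: sp3 ✓
C6: sp3 ✓
C7: sp
C8: sp
C1, C2, C5, C6 → 4 sp3 carbons.

4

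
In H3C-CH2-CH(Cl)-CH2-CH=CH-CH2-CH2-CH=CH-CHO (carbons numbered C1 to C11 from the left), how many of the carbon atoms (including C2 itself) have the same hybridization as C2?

6

C2 is sp3 (only σ bonds).
C1: sp3 ✓
C2: sp3 ✓
C3: sp3 ✓
C4: sp3 ✓
C5: sp2
C6: sp2
C7: sp3 ✓
C8: sp3 ✓
C9: sp2
C10: sp2
C11: sp2
6 carbons are sp3.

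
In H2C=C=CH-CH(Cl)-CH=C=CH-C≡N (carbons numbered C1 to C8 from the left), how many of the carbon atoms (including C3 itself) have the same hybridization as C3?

C3 is sp2 (one π bond).
C1: sp2 ✓
C2: sp
C3: sp2 ✓
C4: sp3
C5: sp2 ✓
C6: sp
C7: sp2 ✓
C8: sp
4 carbons are sp2.

4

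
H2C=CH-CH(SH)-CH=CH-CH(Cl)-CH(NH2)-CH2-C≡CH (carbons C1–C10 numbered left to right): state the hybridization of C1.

sp²

C1 has 3 σ bonds, plus one π bond: steric number 3 → sp2.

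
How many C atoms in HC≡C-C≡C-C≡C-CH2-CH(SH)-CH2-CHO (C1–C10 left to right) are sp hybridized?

6

C1: sp ✓
C2: sp ✓
C3: sp ✓
C4: sp ✓
C5: sp ✓
C6: sp ✓
C7: sp3
C8: sp3
C9: sp3
C10: sp2
C1, C2, C3, C4, C5, C6 → 6 sp carbons.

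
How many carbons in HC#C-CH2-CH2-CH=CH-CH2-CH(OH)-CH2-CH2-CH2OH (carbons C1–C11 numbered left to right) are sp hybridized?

C1: sp ✓
C2: sp ✓
C3: sp3
C4: sp3
C5: sp2
C6: sp2
C7: sp3
C8: sp3
C9: sp3
C10: sp3
C11: sp3
C1, C2 → 2 sp carbons.

2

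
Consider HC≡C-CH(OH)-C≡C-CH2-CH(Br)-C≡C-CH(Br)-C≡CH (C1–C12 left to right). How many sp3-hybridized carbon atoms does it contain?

4

C1: sp
C2: sp
C3: sp3 ✓
C4: sp
C5: sp
C6: sp3 ✓
C7: sp3 ✓
C8: sp
C9: sp
C10: sp3 ✓
C11: sp
C12: sp
C3, C6, C7, C10 → 4 sp3 carbons.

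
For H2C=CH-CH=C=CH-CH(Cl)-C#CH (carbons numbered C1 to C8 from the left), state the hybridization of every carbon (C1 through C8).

C1 sp2, C2 sp2, C3 sp2, C4 sp, C5 sp2, C6 sp3, C7 sp, C8 sp

C1: 3 σ bonds, plus one π bond — 3 electron domains, sp2.
C2 carries 3 σ bonds, plus one π bond, giving a steric number of 3, so it is sp2.
C3 — 3 σ bonds, plus one π bond. Steric number 3, so sp2.
C4 carries 2 σ bonds, plus two π bonds, giving a steric number of 2, so it is sp.
C5 is sp2: 3 σ bonds, plus one π bond, 3 electron-density regions.
C6 carries 4 σ bonds, giving a steric number of 4, so it is sp3.
C7 (2 σ bonds, plus two π bonds) has steric number 2: sp.
C8: 2 σ bonds, plus two π bonds; 2 regions of electron density → sp.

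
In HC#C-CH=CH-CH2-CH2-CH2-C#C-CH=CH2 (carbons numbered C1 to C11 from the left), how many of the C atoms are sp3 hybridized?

C1: sp
C2: sp
C3: sp2
C4: sp2
C5: sp3 ✓
C6: sp3 ✓
C7: sp3 ✓
C8: sp
C9: sp
C10: sp2
C11: sp2
C5, C6, C7 → 3 sp3 carbons.

3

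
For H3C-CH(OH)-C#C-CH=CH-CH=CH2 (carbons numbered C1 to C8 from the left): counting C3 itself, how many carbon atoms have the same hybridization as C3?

C3 is sp (two π bonds).
C1: sp3
C2: sp3
C3: sp ✓
C4: sp ✓
C5: sp2
C6: sp2
C7: sp2
C8: sp2
2 carbons are sp.

2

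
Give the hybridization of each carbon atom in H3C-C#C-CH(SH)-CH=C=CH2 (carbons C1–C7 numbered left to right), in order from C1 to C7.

C1 is sp3: 4 σ bonds, 4 electron-density regions.
C2 is sp: 2 σ bonds, plus two π bonds, 2 electron-density regions.
C3 has 2 σ bonds, plus two π bonds: steric number 2 → sp.
C4: 4 σ bonds — 4 electron domains, sp3.
C5 carries 3 σ bonds, plus one π bond, giving a steric number of 3, so it is sp2.
C6: 2 σ bonds, plus two π bonds — 2 electron domains, sp.
C7: 3 σ bonds, plus one π bond; 3 regions of electron density → sp2.

C1 sp3, C2 sp, C3 sp, C4 sp3, C5 sp2, C6 sp, C7 sp2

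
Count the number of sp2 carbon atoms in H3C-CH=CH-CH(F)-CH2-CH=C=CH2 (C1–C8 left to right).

C1: sp3
C2: sp2 ✓
C3: sp2 ✓
C4: sp3
C5: sp3
C6: sp2 ✓
C7: sp
C8: sp2 ✓
C2, C3, C6, C8 → 4 sp2 carbons.

4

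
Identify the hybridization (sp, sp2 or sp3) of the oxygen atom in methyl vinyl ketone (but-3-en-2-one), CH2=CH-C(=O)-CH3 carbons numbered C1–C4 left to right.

sp²

The oxygen atom (1 σ bond and 2 lone pairs, plus one π bond) has steric number 3: sp2.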